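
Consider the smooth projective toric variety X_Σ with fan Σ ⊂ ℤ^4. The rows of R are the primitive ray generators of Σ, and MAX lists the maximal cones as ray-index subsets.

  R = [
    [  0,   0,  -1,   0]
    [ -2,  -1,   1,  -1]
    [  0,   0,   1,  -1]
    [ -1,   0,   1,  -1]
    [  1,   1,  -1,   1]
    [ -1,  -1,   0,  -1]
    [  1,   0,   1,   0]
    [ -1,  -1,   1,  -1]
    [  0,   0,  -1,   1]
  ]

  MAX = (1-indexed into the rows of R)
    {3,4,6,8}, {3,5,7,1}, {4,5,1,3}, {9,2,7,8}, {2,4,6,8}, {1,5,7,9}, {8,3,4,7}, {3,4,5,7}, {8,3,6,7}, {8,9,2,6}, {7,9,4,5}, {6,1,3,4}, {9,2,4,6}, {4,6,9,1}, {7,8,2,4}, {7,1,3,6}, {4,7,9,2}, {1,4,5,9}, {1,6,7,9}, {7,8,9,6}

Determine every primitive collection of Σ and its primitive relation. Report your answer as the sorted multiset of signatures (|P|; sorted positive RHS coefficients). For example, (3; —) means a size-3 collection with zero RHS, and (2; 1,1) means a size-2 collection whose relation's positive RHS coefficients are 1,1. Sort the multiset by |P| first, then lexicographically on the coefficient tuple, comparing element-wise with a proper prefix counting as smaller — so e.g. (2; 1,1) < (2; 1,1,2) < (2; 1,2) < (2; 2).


Σ has 11 primitive collections:

  P = {3,9}:  v_{3} + v_{9} = 0 — sig = (2; —)
  P = {5,8}:  v_{5} + v_{8} = 0 — sig = (2; —)
  P = {1,8}:  v_{1} + v_{8} = v_{6} — sig = (2; 1)
  P = {5,6}:  v_{5} + v_{6} = v_{1} — sig = (2; 1)
  P = {2,3}:  v_{2} + v_{3} = v_{4} + v_{8} — sig = (2; 1,1)
  P = {2,5}:  v_{2} + v_{5} = v_{4} + v_{9} — sig = (2; 1,1)
  P = {1,2}:  v_{1} + v_{2} = v_{4} + v_{6} + v_{9} — sig = (2; 1,1,1)
  P = {1,4,7}:  v_{1} + v_{4} + v_{7} = v_{3} — sig = (3; 1)
  P = {4,8,9}:  v_{4} + v_{8} + v_{9} = v_{2} — sig = (3; 1)
  P = {4,6,7}:  v_{4} + v_{6} + v_{7} = v_{3} + v_{8} — sig = (3; 1,1)
  P = {2,6,7}:  v_{2} + v_{6} + v_{7} = 2·v_{8} — sig = (3; 2)

Sorted signature multiset PRS(X):
[(2; —), (2; —), (2; 1), (2; 1), (2; 1,1), (2; 1,1), (2; 1,1,1), (3; 1), (3; 1), (3; 1,1), (3; 2)]


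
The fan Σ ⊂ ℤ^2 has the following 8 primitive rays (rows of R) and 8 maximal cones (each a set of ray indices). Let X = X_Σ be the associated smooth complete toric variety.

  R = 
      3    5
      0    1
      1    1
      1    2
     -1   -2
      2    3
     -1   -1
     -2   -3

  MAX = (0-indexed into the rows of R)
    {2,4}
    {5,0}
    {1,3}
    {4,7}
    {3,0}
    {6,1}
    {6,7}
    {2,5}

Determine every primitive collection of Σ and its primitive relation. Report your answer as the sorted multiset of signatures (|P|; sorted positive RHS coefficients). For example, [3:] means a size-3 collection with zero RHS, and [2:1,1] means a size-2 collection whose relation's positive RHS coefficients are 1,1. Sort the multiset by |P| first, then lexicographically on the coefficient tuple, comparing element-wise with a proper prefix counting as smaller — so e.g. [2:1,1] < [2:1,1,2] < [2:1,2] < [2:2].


Minimal non-faces — 20 found among 8 rays, 8 max cones:

  P = {2,6}:  v_{2} + v_{6} = 0  ⟹  sig = [2:]
  P = {3,4}:  v_{3} + v_{4} = 0  ⟹  sig = [2:]
  P = {5,7}:  v_{5} + v_{7} = 0  ⟹  sig = [2:]
  P = {0,4}:  v_{0} + v_{4} = v_{5}  ⟹  sig = [2:1]
  P = {0,7}:  v_{0} + v_{7} = v_{3}  ⟹  sig = [2:1]
  P = {1,2}:  v_{1} + v_{2} = v_{3}  ⟹  sig = [2:1]
  P = {1,4}:  v_{1} + v_{4} = v_{6}  ⟹  sig = [2:1]
  P = {2,3}:  v_{2} + v_{3} = v_{5}  ⟹  sig = [2:1]
  P = {2,7}:  v_{2} + v_{7} = v_{4}  ⟹  sig = [2:1]
  P = {3,5}:  v_{3} + v_{5} = v_{0}  ⟹  sig = [2:1]
  P = {3,6}:  v_{3} + v_{6} = v_{1}  ⟹  sig = [2:1]
  P = {3,7}:  v_{3} + v_{7} = v_{6}  ⟹  sig = [2:1]
  P = {4,5}:  v_{4} + v_{5} = v_{2}  ⟹  sig = [2:1]
  P = {4,6}:  v_{4} + v_{6} = v_{7}  ⟹  sig = [2:1]
  P = {5,6}:  v_{5} + v_{6} = v_{3}  ⟹  sig = [2:1]
  P = {0,2}:  v_{0} + v_{2} = 2·v_{5}  ⟹  sig = [2:2]
  P = {0,6}:  v_{0} + v_{6} = 2·v_{3}  ⟹  sig = [2:2]
  P = {1,5}:  v_{1} + v_{5} = 2·v_{3}  ⟹  sig = [2:2]
  P = {1,7}:  v_{1} + v_{7} = 2·v_{6}  ⟹  sig = [2:2]
  P = {0,1}:  v_{0} + v_{1} = 3·v_{3}  ⟹  sig = [2:3]

Hence PRS(X_Σ) =
    |P|=2: 20 collections, coeffs (), (), (), (1), (1), (1), (1), (1), (1), (1), (1), (1), (1), (1), (1), (2), (2), (2), (2), (3)


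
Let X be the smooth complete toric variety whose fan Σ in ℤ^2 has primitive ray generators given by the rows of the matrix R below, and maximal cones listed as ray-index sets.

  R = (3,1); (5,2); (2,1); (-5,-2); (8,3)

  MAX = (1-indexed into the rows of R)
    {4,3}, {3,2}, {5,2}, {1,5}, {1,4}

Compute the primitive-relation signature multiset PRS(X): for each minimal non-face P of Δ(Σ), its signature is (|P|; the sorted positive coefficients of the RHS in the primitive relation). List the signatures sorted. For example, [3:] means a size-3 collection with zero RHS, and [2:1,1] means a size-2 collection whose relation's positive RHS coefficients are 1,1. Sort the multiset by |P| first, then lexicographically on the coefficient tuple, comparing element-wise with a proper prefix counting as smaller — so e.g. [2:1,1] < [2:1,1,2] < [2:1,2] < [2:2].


Minimal non-faces — 5 found among 5 rays, 5 max cones:

  {2,4}:  v_{2} + v_{4} = 0  ⟹  sig = [2:]
  {1,2}:  v_{1} + v_{2} = v_{5}  ⟹  sig = [2:1]
  {1,3}:  v_{1} + v_{3} = v_{2}  ⟹  sig = [2:1]
  {4,5}:  v_{4} + v_{5} = v_{1}  ⟹  sig = [2:1]
  {3,5}:  v_{3} + v_{5} = 2·v_{2}  ⟹  sig = [2:2]

Hence PRS(X_Σ) =
[[2:], [2:1], [2:1], [2:1], [2:2]]


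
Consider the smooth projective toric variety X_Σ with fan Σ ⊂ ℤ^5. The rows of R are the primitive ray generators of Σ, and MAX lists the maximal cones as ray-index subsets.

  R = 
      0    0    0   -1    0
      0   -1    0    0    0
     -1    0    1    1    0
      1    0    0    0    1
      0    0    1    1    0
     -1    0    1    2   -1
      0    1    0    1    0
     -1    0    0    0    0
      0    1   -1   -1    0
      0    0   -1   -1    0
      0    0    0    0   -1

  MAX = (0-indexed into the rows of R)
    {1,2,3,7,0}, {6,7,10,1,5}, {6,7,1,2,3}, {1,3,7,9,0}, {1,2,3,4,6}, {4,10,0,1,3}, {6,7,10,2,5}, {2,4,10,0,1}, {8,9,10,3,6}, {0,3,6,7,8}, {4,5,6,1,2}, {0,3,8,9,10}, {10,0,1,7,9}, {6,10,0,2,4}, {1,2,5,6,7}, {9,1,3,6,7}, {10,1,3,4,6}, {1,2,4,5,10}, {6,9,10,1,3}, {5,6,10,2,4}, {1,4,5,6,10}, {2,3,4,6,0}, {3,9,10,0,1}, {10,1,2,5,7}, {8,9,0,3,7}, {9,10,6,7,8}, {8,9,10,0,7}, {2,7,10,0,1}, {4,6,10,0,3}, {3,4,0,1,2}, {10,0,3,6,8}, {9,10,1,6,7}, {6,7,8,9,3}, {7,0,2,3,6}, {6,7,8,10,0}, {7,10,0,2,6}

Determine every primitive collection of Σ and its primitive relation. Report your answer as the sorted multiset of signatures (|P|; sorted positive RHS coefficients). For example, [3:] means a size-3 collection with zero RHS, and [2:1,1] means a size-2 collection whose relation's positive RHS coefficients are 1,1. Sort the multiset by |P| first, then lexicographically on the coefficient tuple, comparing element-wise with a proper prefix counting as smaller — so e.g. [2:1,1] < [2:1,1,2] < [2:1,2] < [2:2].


Δ(Σ) — 11 vertices, 15 min non-faces:

  • {4,9}:  v_{4} + v_{9} = 0  →  sig = [2:]
  • {1,8}:  v_{1} + v_{8} = v_{9}  →  sig = [2:1]
  • {2,9}:  v_{2} + v_{9} = v_{7}  →  sig = [2:1]
  • {4,7}:  v_{4} + v_{7} = v_{2}  →  sig = [2:1]
  • {0,5}:  v_{0} + v_{5} = v_{2} + v_{10}  →  sig = [2:1,1]
  • {4,8}:  v_{4} + v_{8} = v_{0} + v_{6}  →  sig = [2:1,1]
  • {2,8}:  v_{2} + v_{8} = v_{0} + v_{6} + v_{7}  →  sig = [2:1,1,1]
  • {3,5}:  v_{3} + v_{5} = v_{1} + v_{4} + v_{6}  →  sig = [2:1,1,1]
  • {5,8}:  v_{5} + v_{8} = v_{6} + v_{7} + v_{10}  →  sig = [2:1,1,1]
  • {5,9}:  v_{5} + v_{9} = v_{1} + v_{6} + v_{7} + v_{10}  →  sig = [2:1,1,1,1]
  • {0,1,6}:  v_{0} + v_{1} + v_{6} = 0  →  sig = [3:]
  • {3,7,10}:  v_{3} + v_{7} + v_{10} = 0  →  sig = [3:]
  • {0,6,9}:  v_{0} + v_{6} + v_{9} = v_{8}  →  sig = [3:1]
  • {2,3,10}:  v_{2} + v_{3} + v_{10} = v_{4}  →  sig = [3:1]
  • {1,2,6,10}:  v_{1} + v_{2} + v_{6} + v_{10} = v_{5}  →  sig = [4:1]

so the primitive-relation signature multiset is
    [2:]
    [2:1]
    [2:1]
    [2:1]
    [2:1,1]
    [2:1,1]
    [2:1,1,1]
    [2:1,1,1]
    [2:1,1,1]
    [2:1,1,1,1]
    [3:]
    [3:]
    [3:1]
    [3:1]
    [4:1]


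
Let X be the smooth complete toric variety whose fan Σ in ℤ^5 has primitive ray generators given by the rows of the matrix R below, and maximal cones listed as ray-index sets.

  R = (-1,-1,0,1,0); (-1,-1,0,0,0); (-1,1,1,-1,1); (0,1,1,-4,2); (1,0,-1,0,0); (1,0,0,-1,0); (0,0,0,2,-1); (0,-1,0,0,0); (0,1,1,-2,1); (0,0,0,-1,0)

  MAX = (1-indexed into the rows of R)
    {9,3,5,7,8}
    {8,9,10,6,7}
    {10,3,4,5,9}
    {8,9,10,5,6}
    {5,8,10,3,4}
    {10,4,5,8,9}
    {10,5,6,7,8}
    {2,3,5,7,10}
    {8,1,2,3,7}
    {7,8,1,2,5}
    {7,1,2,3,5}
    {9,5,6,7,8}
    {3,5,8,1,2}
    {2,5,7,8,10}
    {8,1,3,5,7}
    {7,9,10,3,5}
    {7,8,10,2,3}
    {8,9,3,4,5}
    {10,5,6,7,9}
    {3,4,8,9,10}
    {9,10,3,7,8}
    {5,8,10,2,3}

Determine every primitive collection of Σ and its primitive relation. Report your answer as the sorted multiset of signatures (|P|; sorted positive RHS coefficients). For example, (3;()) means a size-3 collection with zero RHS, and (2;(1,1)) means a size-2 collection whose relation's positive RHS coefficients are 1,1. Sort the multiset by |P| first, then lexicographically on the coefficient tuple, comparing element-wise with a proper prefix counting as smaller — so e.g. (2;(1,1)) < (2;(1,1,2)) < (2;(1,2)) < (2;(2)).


Minimal non-faces — 14 found among 10 rays, 22 max cones:

  {1,6}:  v_{1} + v_{6} = v_{8}  ⟹  sig = (2;(1))
  {1,10}:  v_{1} + v_{10} = v_{2}  ⟹  sig = (2;(1))
  {3,6}:  v_{3} + v_{6} = v_{9}  ⟹  sig = (2;(1))
  {4,7}:  v_{4} + v_{7} = v_{9}  ⟹  sig = (2;(1))
  {1,9}:  v_{1} + v_{9} = v_{3} + v_{8}  ⟹  sig = (2;(1,1))
  {2,6}:  v_{2} + v_{6} = v_{8} + v_{10}  ⟹  sig = (2;(1,1))
  {2,9}:  v_{2} + v_{9} = v_{3} + v_{8} + v_{10}  ⟹  sig = (2;(1,1,1))
  {4,6}:  v_{4} + v_{6} = v_{5} + v_{8} + 2·v_{9} + v_{10}  ⟹  sig = (2;(1,1,1,2))
  {1,4}:  v_{1} + v_{4} = 2·v_{3} + v_{5} + 2·v_{8} + v_{10}  ⟹  sig = (2;(1,1,2,2))
  {2,4}:  v_{2} + v_{4} = 2·v_{3} + v_{5} + 2·v_{8} + 2·v_{10}  ⟹  sig = (2;(1,2,2,2))
  {3,5,7,8,10}:  v_{3} + v_{5} + v_{7} + v_{8} + v_{10} = 0  ⟹  sig = (5;())
  {2,3,5,7,8}:  v_{2} + v_{3} + v_{5} + v_{7} + v_{8} = v_{1}  ⟹  sig = (5;(1))
  {3,5,8,9,10}:  v_{3} + v_{5} + v_{8} + v_{9} + v_{10} = v_{4}  ⟹  sig = (5;(1))
  {5,7,8,9,10}:  v_{5} + v_{7} + v_{8} + v_{9} + v_{10} = v_{6}  ⟹  sig = (5;(1))

Signatures (|P|; sorted positive RHS coefficients), sorted:
    |P|=2: 10 collections, coeffs (1), (1), (1), (1), (1,1), (1,1), (1,1,1), (1,1,1,2), (1,1,2,2), (1,2,2,2)
    |P|=5: 4 collections, coeffs (), (1), (1), (1)


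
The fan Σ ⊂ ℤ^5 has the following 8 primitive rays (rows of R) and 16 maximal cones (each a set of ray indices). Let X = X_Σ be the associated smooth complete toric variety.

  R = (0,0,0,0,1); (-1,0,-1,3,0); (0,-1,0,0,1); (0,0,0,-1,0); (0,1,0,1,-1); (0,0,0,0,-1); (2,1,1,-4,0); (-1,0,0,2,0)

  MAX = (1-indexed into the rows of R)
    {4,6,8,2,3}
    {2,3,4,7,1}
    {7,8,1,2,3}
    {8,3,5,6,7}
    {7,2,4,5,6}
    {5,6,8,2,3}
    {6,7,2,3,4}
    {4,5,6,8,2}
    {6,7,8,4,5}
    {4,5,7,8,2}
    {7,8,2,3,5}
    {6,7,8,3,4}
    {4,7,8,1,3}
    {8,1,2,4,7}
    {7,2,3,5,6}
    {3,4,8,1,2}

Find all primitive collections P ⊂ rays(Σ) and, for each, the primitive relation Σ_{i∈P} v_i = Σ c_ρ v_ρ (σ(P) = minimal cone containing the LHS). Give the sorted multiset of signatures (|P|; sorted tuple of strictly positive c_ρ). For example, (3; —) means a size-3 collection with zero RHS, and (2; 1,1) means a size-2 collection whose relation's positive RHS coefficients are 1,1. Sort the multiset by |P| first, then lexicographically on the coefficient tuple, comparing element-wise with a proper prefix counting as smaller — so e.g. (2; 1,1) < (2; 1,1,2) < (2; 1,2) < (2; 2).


5 minimal non-faces of Δ(Σ) (on 8 rays):

  P = {1,6}:  v_{1} + v_{6} = 0  ⟹  sig = (2; —)
  P = {1,5}:  v_{1} + v_{5} = v_{2} + v_{7} + v_{8}  ⟹  sig = (2; 1,1,1)
  P = {3,4,5}:  v_{3} + v_{4} + v_{5} = 0  ⟹  sig = (3; —)
  P = {2,6,7,8}:  v_{2} + v_{6} + v_{7} + v_{8} = v_{5}  ⟹  sig = (4; 1)
  P = {2,3,4,7,8}:  v_{2} + v_{3} + v_{4} + v_{7} + v_{8} = v_{1}  ⟹  sig = (5; 1)

Hence PRS(X_Σ) =
    (2; —)
    (2; 1,1,1)
    (3; —)
    (4; 1)
    (5; 1)


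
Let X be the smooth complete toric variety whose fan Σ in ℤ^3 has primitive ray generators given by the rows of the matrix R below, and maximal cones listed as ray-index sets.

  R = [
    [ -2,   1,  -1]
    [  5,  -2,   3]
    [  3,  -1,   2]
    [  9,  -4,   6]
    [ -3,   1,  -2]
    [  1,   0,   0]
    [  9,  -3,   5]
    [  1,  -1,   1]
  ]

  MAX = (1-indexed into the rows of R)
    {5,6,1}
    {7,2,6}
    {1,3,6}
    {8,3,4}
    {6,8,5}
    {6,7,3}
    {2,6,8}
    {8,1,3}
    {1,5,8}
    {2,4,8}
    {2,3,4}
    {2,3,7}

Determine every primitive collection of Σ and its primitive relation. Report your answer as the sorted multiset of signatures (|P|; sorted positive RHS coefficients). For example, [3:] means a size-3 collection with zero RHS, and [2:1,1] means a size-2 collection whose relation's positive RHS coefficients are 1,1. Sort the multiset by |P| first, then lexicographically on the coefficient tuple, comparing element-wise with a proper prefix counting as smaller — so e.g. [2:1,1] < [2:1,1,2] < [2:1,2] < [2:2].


The 14 primitive collections of Σ (r=8, n=3):

  P = {3,5}:  v_{3} + v_{5} = 0  so sig = [2:]
  P = {1,2}:  v_{1} + v_{2} = v_{3}  so sig = [2:1]
  P = {2,5}:  v_{2} + v_{5} = v_{6} + v_{8}  so sig = [2:1,1]
  P = {4,5}:  v_{4} + v_{5} = v_{2} + v_{8}  so sig = [2:1,1]
  P = {5,7}:  v_{5} + v_{7} = v_{2} + v_{6}  so sig = [2:1,1]
  P = {1,4}:  v_{1} + v_{4} = 2·v_{3} + v_{8}  so sig = [2:1,2]
  P = {1,7}:  v_{1} + v_{7} = 2·v_{3} + v_{6}  so sig = [2:1,2]
  P = {4,7}:  v_{4} + v_{7} = 3·v_{2} + v_{3}  so sig = [2:1,3]
  P = {4,6}:  v_{4} + v_{6} = 2·v_{2}  so sig = [2:2]
  P = {7,8}:  v_{7} + v_{8} = 2·v_{2}  so sig = [2:2]
  P = {1,6,8}:  v_{1} + v_{6} + v_{8} = 0  so sig = [3:]
  P = {2,3,6}:  v_{2} + v_{3} + v_{6} = v_{7}  so sig = [3:1]
  P = {2,3,8}:  v_{2} + v_{3} + v_{8} = v_{4}  so sig = [3:1]
  P = {3,6,8}:  v_{3} + v_{6} + v_{8} = v_{2}  so sig = [3:1]

Sorted signature multiset PRS(X):
    [2:]
    [2:1]
    [2:1,1]
    [2:1,1]
    [2:1,1]
    [2:1,2]
    [2:1,2]
    [2:1,3]
    [2:2]
    [2:2]
    [3:]
    [3:1]
    [3:1]
    [3:1]


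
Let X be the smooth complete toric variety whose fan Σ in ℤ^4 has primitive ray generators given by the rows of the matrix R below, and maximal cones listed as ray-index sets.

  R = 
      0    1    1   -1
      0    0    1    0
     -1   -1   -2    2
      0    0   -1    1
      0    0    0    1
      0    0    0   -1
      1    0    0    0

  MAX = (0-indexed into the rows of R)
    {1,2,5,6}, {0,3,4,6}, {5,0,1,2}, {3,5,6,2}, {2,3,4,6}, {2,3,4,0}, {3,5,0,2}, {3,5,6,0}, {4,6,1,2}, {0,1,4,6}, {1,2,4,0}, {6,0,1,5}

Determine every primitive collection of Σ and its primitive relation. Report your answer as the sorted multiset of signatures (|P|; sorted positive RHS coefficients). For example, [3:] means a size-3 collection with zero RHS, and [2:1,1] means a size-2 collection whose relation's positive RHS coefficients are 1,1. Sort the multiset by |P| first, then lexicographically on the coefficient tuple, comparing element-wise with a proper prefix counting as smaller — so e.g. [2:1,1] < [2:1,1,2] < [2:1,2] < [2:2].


Δ(Σ) — 7 vertices, 3 min non-faces:

  P = {4,5}:  v_{4} + v_{5} = 0  so sig = [2:]
  P = {1,3}:  v_{1} + v_{3} = v_{4}  so sig = [2:1]
  P = {0,2,6}:  v_{0} + v_{2} + v_{6} = v_{3}  so sig = [3:1]

Sorted signature multiset PRS(X):
{ [2:],  [2:1],  [3:1] }


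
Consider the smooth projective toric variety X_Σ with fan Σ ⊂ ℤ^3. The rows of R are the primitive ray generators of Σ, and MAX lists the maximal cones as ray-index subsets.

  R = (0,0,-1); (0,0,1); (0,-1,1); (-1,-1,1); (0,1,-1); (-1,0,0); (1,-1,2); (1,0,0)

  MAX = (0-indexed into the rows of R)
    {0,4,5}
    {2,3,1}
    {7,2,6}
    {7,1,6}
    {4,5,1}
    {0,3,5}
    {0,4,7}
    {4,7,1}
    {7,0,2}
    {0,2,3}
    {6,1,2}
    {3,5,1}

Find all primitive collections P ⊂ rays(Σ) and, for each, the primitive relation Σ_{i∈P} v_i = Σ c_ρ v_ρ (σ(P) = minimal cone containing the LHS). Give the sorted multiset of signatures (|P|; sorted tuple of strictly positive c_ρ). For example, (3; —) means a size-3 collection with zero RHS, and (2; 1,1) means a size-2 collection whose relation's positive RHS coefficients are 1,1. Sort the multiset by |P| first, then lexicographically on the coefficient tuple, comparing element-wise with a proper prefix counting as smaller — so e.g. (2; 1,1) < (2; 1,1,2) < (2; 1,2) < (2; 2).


Σ has 11 primitive collections:

  • {0,1}:  v_{0} + v_{1} = 0  ⟹  sig = (2; —)
  • {2,4}:  v_{2} + v_{4} = 0  ⟹  sig = (2; —)
  • {5,7}:  v_{5} + v_{7} = 0  ⟹  sig = (2; —)
  • {2,5}:  v_{2} + v_{5} = v_{3}  ⟹  sig = (2; 1)
  • {3,4}:  v_{3} + v_{4} = v_{5}  ⟹  sig = (2; 1)
  • {3,7}:  v_{3} + v_{7} = v_{2}  ⟹  sig = (2; 1)
  • {0,6}:  v_{0} + v_{6} = v_{2} + v_{7}  ⟹  sig = (2; 1,1)
  • {4,6}:  v_{4} + v_{6} = v_{1} + v_{7}  ⟹  sig = (2; 1,1)
  • {5,6}:  v_{5} + v_{6} = v_{1} + v_{2}  ⟹  sig = (2; 1,1)
  • {3,6}:  v_{3} + v_{6} = v_{1} + 2·v_{2}  ⟹  sig = (2; 1,2)
  • {1,2,7}:  v_{1} + v_{2} + v_{7} = v_{6}  ⟹  sig = (3; 1)

Hence PRS(X_Σ) =
[(2; —), (2; —), (2; —), (2; 1), (2; 1), (2; 1), (2; 1,1), (2; 1,1), (2; 1,1), (2; 1,2), (3; 1)]


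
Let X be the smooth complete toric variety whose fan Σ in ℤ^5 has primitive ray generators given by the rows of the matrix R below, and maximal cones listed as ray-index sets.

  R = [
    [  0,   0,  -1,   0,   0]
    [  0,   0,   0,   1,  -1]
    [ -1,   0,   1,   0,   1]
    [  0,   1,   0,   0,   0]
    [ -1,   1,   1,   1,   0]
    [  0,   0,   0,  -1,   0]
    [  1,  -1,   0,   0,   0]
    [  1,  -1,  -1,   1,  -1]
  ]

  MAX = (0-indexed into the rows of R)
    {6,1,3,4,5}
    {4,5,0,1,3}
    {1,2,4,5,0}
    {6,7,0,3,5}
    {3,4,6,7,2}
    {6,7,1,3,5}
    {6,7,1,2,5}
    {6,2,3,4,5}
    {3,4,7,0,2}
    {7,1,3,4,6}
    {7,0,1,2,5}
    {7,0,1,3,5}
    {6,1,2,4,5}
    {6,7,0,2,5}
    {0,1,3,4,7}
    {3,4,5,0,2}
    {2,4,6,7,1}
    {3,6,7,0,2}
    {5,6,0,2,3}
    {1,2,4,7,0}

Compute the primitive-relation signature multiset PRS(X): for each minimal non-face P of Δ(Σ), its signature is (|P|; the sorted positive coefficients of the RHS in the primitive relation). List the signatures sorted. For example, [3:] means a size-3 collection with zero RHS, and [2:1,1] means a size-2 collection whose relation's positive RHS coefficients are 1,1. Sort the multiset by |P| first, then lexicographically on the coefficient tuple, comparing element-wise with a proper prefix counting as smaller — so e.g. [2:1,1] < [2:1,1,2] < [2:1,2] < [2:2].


Minimal non-faces — 5 found among 8 rays, 20 max cones:

  P = {0,1,6}:  v_{0} + v_{1} + v_{6} = v_{7}  so sig = [3:1]
  P = {1,2,3}:  v_{1} + v_{2} + v_{3} = v_{4}  so sig = [3:1]
  P = {4,5,7}:  v_{4} + v_{5} + v_{7} = v_{1}  so sig = [3:1]
  P = {0,4,6}:  v_{0} + v_{4} + v_{6} = v_{2} + v_{3} + v_{7}  so sig = [3:1,1,1]
  P = {2,3,5,7}:  v_{2} + v_{3} + v_{5} + v_{7} = 0  so sig = [4:]

Hence PRS(X_Σ) =
    |P|=3: 4 collections, coeffs (1), (1), (1), (1,1,1)
    |P|=4: 1 collection, coeffs ()


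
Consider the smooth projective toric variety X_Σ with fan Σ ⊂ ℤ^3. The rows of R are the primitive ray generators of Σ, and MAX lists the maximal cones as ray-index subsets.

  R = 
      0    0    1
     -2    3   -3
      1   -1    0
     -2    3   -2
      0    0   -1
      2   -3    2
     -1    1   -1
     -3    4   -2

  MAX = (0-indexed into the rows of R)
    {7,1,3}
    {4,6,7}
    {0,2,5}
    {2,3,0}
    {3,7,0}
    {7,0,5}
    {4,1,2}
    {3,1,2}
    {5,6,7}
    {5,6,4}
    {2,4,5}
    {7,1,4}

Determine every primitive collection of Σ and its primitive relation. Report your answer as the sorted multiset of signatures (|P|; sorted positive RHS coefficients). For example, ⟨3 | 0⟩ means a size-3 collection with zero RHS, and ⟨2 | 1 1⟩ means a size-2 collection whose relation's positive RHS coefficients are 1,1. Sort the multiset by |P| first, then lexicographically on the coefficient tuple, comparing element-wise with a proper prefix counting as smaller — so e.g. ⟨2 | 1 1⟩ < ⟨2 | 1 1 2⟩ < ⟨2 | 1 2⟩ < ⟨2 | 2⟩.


Minimal non-faces — 11 found among 8 rays, 12 max cones:

  • {0,4}:  v_{0} + v_{4} = 0  so sig = ⟨2 | 0⟩
  • {3,5}:  v_{3} + v_{5} = 0  so sig = ⟨2 | 0⟩
  • {0,1}:  v_{0} + v_{1} = v_{3}  so sig = ⟨2 | 1⟩
  • {1,5}:  v_{1} + v_{5} = v_{4}  so sig = ⟨2 | 1⟩
  • {2,6}:  v_{2} + v_{6} = v_{4}  so sig = ⟨2 | 1⟩
  • {2,7}:  v_{2} + v_{7} = v_{3}  so sig = ⟨2 | 1⟩
  • {3,4}:  v_{3} + v_{4} = v_{1}  so sig = ⟨2 | 1⟩
  • {0,6}:  v_{0} + v_{6} = v_{5} + v_{7}  so sig = ⟨2 | 1 1⟩
  • {3,6}:  v_{3} + v_{6} = v_{4} + v_{7}  so sig = ⟨2 | 1 1⟩
  • {1,6}:  v_{1} + v_{6} = 2·v_{4} + v_{7}  so sig = ⟨2 | 1 2⟩
  • {4,5,7}:  v_{4} + v_{5} + v_{7} = v_{6}  so sig = ⟨3 | 1⟩

Signatures (|P|; sorted positive RHS coefficients), sorted:
    ⟨2 | 0⟩
    ⟨2 | 0⟩
    ⟨2 | 1⟩
    ⟨2 | 1⟩
    ⟨2 | 1⟩
    ⟨2 | 1⟩
    ⟨2 | 1⟩
    ⟨2 | 1 1⟩
    ⟨2 | 1 1⟩
    ⟨2 | 1 2⟩
    ⟨3 | 1⟩


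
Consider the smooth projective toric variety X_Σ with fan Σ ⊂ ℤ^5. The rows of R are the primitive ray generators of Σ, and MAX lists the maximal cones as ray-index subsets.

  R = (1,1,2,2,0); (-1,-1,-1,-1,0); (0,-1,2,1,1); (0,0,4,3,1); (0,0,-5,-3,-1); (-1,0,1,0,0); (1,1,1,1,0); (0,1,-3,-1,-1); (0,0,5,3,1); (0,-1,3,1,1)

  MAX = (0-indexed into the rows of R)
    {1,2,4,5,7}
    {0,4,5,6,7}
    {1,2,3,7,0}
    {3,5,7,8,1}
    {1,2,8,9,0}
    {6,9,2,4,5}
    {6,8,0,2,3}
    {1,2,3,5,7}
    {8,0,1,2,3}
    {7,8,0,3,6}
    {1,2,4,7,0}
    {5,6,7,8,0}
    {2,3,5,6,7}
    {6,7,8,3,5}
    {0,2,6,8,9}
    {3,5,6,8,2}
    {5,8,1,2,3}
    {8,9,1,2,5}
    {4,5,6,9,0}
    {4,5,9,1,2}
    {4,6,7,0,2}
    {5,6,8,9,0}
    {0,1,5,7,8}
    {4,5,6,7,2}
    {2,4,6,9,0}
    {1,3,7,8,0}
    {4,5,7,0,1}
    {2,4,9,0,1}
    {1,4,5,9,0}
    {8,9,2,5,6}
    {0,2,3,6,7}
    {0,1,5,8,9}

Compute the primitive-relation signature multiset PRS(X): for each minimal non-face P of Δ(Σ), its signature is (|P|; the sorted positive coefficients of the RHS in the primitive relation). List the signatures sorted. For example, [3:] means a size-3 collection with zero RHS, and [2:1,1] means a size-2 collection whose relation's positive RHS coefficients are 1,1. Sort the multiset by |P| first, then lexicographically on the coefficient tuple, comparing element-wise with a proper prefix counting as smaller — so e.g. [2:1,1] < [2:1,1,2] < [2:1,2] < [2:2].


The 8 primitive collections of Σ (r=10, n=5):

  P = {1,6}:  v_{1} + v_{6} = 0 ; sig = [2:]
  P = {4,8}:  v_{4} + v_{8} = 0 ; sig = [2:]
  P = {7,9}:  v_{7} + v_{9} = 0 ; sig = [2:]
  P = {3,4}:  v_{3} + v_{4} = v_{2} + v_{7} ; sig = [2:1,1]
  P = {3,9}:  v_{3} + v_{9} = v_{2} + v_{8} ; sig = [2:1,1]
  P = {0,2,5}:  v_{0} + v_{2} + v_{5} = v_{8} ; sig = [3:1]
  P = {2,7,8}:  v_{2} + v_{7} + v_{8} = v_{3} ; sig = [3:1]
  P = {0,3,5}:  v_{0} + v_{3} + v_{5} = v_{7} + 2·v_{8} ; sig = [3:1,2]

so the primitive-relation signature multiset is
    [2:]
    [2:]
    [2:]
    [2:1,1]
    [2:1,1]
    [3:1]
    [3:1]
    [3:1,2]


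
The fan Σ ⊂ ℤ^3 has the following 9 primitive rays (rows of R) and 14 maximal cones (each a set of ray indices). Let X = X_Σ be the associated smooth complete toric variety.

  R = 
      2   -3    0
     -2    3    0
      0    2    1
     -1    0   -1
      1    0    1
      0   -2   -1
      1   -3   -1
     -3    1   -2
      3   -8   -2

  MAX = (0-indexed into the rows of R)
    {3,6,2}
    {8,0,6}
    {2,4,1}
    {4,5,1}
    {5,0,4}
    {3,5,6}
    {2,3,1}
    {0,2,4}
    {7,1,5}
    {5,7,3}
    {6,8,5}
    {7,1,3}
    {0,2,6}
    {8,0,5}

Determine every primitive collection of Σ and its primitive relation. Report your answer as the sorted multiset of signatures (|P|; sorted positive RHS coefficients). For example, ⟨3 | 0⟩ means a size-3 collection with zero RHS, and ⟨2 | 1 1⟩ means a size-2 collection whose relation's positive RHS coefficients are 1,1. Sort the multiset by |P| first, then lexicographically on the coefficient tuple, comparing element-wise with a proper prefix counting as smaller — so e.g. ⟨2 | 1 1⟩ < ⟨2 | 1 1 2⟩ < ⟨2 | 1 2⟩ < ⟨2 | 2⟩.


Δ(Σ) — 9 vertices, 17 min non-faces:

  {0,1}:  v_{0} + v_{1} = 0  →  sig = ⟨2 | 0⟩
  {2,5}:  v_{2} + v_{5} = 0  →  sig = ⟨2 | 0⟩
  {3,4}:  v_{3} + v_{4} = 0  →  sig = ⟨2 | 0⟩
  {0,3}:  v_{0} + v_{3} = v_{6}  →  sig = ⟨2 | 1⟩
  {1,6}:  v_{1} + v_{6} = v_{3}  →  sig = ⟨2 | 1⟩
  {4,6}:  v_{4} + v_{6} = v_{0}  →  sig = ⟨2 | 1⟩
  {0,7}:  v_{0} + v_{7} = v_{3} + v_{5}  →  sig = ⟨2 | 1 1⟩
  {1,8}:  v_{1} + v_{8} = v_{5} + v_{6}  →  sig = ⟨2 | 1 1⟩
  {2,7}:  v_{2} + v_{7} = v_{1} + v_{3}  →  sig = ⟨2 | 1 1⟩
  {2,8}:  v_{2} + v_{8} = v_{0} + v_{6}  →  sig = ⟨2 | 1 1⟩
  {4,7}:  v_{4} + v_{7} = v_{1} + v_{5}  →  sig = ⟨2 | 1 1⟩
  {7,8}:  v_{7} + v_{8} = v_{3} + 2·v_{5} + v_{6}  →  sig = ⟨2 | 1 1 2⟩
  {3,8}:  v_{3} + v_{8} = v_{5} + 2·v_{6}  →  sig = ⟨2 | 1 2⟩
  {4,8}:  v_{4} + v_{8} = 2·v_{0} + v_{5}  →  sig = ⟨2 | 1 2⟩
  {6,7}:  v_{6} + v_{7} = 2·v_{3} + v_{5}  →  sig = ⟨2 | 1 2⟩
  {0,5,6}:  v_{0} + v_{5} + v_{6} = v_{8}  →  sig = ⟨3 | 1⟩
  {1,3,5}:  v_{1} + v_{3} + v_{5} = v_{7}  →  sig = ⟨3 | 1⟩

Signatures (|P|; sorted positive RHS coefficients), sorted:
    |P|=2: 15 collections, coeffs (), (), (), (1), (1), (1), (1,1), (1,1), (1,1), (1,1), (1,1), (1,1,2), (1,2), (1,2), (1,2)
    |P|=3: 2 collections, coeffs (1), (1)


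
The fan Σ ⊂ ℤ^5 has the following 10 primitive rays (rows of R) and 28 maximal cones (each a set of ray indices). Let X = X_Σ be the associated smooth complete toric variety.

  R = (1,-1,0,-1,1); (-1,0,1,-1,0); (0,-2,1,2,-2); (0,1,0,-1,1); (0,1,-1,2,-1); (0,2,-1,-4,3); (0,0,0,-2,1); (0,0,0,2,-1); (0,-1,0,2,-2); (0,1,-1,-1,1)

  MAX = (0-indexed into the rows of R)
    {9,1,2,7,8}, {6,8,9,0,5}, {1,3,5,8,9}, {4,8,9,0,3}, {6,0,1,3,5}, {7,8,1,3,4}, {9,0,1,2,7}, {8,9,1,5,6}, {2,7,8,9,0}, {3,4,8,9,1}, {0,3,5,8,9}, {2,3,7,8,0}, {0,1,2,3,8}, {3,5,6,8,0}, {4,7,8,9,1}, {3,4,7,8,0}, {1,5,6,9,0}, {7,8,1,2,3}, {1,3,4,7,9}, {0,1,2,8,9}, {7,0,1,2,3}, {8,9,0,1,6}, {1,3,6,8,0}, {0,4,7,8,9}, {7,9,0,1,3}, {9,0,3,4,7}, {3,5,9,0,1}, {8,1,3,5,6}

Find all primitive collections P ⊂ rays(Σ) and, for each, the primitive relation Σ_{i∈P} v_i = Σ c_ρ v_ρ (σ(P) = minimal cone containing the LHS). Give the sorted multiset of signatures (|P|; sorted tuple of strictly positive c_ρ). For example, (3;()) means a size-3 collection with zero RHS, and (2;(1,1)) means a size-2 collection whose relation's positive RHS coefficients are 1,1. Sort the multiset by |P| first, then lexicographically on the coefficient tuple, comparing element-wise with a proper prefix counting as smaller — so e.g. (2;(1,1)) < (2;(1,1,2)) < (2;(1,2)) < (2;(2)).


Σ has 14 primitive collections:

  {6,7}:  v_{6} + v_{7} = 0  →  sig = (2;())
  {2,5}:  v_{2} + v_{5} = v_{6}  →  sig = (2;(1))
  {2,4}:  v_{2} + v_{4} = v_{7} + v_{8}  →  sig = (2;(1,1))
  {5,7}:  v_{5} + v_{7} = v_{3} + v_{9}  →  sig = (2;(1,1))
  {2,6}:  v_{2} + v_{6} = v_{0} + v_{1} + v_{8}  →  sig = (2;(1,1,1))
  {4,6}:  v_{4} + v_{6} = v_{3} + v_{8} + v_{9}  →  sig = (2;(1,1,1))
  {4,5}:  v_{4} + v_{5} = 2·v_{3} + v_{8} + 2·v_{9}  →  sig = (2;(1,2,2))
  {0,1,4}:  v_{0} + v_{1} + v_{4} = 0  →  sig = (3;())
  {2,3,9}:  v_{2} + v_{3} + v_{9} = 0  →  sig = (3;())
  {3,6,9}:  v_{3} + v_{6} + v_{9} = v_{5}  →  sig = (3;(1))
  {0,1,7,8}:  v_{0} + v_{1} + v_{7} + v_{8} = v_{2}  →  sig = (4;(1))
  {3,7,8,9}:  v_{3} + v_{7} + v_{8} + v_{9} = v_{4}  →  sig = (4;(1))
  {0,1,5,8}:  v_{0} + v_{1} + v_{5} + v_{8} = 2·v_{6}  →  sig = (4;(2))
  {0,1,3,8,9}:  v_{0} + v_{1} + v_{3} + v_{8} + v_{9} = v_{6}  →  sig = (5;(1))

Signatures (|P|; sorted positive RHS coefficients), sorted:
[(2;()), (2;(1)), (2;(1,1)), (2;(1,1)), (2;(1,1,1)), (2;(1,1,1)), (2;(1,2,2)), (3;()), (3;()), (3;(1)), (4;(1)), (4;(1)), (4;(2)), (5;(1))]


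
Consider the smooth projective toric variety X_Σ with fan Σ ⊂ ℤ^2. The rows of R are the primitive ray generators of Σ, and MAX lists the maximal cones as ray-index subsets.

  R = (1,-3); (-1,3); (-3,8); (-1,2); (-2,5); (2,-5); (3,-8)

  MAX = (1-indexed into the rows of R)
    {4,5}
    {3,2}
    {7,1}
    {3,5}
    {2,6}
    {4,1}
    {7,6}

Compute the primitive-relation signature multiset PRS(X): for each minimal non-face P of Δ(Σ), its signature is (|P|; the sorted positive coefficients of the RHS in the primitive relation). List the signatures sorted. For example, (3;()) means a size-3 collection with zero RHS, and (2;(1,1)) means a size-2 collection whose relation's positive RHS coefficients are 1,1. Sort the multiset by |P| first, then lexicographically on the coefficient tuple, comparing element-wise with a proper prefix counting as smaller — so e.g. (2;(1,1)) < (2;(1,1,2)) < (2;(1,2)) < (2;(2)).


Δ(Σ) — 7 vertices, 14 min non-faces:

  P = {1,2}:  v_{1} + v_{2} = 0  so sig = (2;())
  P = {3,7}:  v_{3} + v_{7} = 0  so sig = (2;())
  P = {5,6}:  v_{5} + v_{6} = 0  so sig = (2;())
  P = {1,3}:  v_{1} + v_{3} = v_{5}  so sig = (2;(1))
  P = {1,5}:  v_{1} + v_{5} = v_{4}  so sig = (2;(1))
  P = {1,6}:  v_{1} + v_{6} = v_{7}  so sig = (2;(1))
  P = {2,4}:  v_{2} + v_{4} = v_{5}  so sig = (2;(1))
  P = {2,5}:  v_{2} + v_{5} = v_{3}  so sig = (2;(1))
  P = {2,7}:  v_{2} + v_{7} = v_{6}  so sig = (2;(1))
  P = {3,6}:  v_{3} + v_{6} = v_{2}  so sig = (2;(1))
  P = {4,6}:  v_{4} + v_{6} = v_{1}  so sig = (2;(1))
  P = {5,7}:  v_{5} + v_{7} = v_{1}  so sig = (2;(1))
  P = {3,4}:  v_{3} + v_{4} = 2·v_{5}  so sig = (2;(2))
  P = {4,7}:  v_{4} + v_{7} = 2·v_{1}  so sig = (2;(2))

so the primitive-relation signature multiset is
    (2;())
    (2;())
    (2;())
    (2;(1))
    (2;(1))
    (2;(1))
    (2;(1))
    (2;(1))
    (2;(1))
    (2;(1))
    (2;(1))
    (2;(1))
    (2;(2))
    (2;(2))


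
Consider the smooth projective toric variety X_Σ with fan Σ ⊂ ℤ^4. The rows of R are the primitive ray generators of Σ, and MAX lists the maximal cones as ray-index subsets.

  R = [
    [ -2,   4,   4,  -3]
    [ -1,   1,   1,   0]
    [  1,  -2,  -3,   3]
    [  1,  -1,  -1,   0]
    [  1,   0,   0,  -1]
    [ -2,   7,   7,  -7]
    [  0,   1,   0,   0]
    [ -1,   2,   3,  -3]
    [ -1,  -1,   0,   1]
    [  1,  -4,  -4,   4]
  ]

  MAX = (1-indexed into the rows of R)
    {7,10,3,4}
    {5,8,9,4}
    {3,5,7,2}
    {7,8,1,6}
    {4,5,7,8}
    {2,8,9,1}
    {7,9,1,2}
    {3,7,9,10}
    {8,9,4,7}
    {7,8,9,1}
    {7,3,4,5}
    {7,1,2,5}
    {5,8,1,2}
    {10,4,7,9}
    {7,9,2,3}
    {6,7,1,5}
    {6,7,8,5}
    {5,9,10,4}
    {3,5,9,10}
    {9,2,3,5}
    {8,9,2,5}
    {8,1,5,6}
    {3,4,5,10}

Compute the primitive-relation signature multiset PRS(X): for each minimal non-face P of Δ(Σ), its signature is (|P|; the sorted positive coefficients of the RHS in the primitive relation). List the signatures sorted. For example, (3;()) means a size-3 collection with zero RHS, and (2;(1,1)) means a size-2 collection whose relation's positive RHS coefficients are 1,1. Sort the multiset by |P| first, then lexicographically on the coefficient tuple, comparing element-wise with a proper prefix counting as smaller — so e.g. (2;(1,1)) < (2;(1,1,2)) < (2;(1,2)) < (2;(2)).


Σ has 18 primitive collections:

  P = {2,4}:  v_{2} + v_{4} = 0  →  sig = (2;())
  P = {3,8}:  v_{3} + v_{8} = 0  →  sig = (2;())
  P = {1,3}:  v_{1} + v_{3} = v_{2} + v_{7}  →  sig = (2;(1,1))
  P = {1,4}:  v_{1} + v_{4} = v_{7} + v_{8}  →  sig = (2;(1,1))
  P = {1,10}:  v_{1} + v_{10} = v_{7} + v_{9}  →  sig = (2;(1,1))
  P = {2,10}:  v_{2} + v_{10} = v_{3} + v_{9}  →  sig = (2;(1,1))
  P = {6,9}:  v_{6} + v_{9} = v_{1} + v_{8}  →  sig = (2;(1,1))
  P = {6,10}:  v_{6} + v_{10} = v_{7} + v_{8}  →  sig = (2;(1,1))
  P = {8,10}:  v_{8} + v_{10} = v_{4} + v_{9}  →  sig = (2;(1,1))
  P = {3,6}:  v_{3} + v_{6} = v_{1} + v_{5} + v_{7}  →  sig = (2;(1,1,1))
  P = {2,6}:  v_{2} + v_{6} = 2·v_{1} + v_{5}  →  sig = (2;(1,2))
  P = {4,6}:  v_{4} + v_{6} = v_{5} + 2·v_{7} + 2·v_{8}  →  sig = (2;(1,2,2))
  P = {5,7,9}:  v_{5} + v_{7} + v_{9} = 0  →  sig = (3;())
  P = {2,7,8}:  v_{2} + v_{7} + v_{8} = v_{1}  →  sig = (3;(1))
  P = {3,4,9}:  v_{3} + v_{4} + v_{9} = v_{10}  →  sig = (3;(1))
  P = {1,5,9}:  v_{1} + v_{5} + v_{9} = v_{2} + v_{8}  →  sig = (3;(1,1))
  P = {5,7,10}:  v_{5} + v_{7} + v_{10} = v_{3} + v_{4}  →  sig = (3;(1,1))
  P = {1,5,7,8}:  v_{1} + v_{5} + v_{7} + v_{8} = v_{6}  →  sig = (4;(1))

Sorted signature multiset PRS(X):
[(2;()), (2;()), (2;(1,1)), (2;(1,1)), (2;(1,1)), (2;(1,1)), (2;(1,1)), (2;(1,1)), (2;(1,1)), (2;(1,1,1)), (2;(1,2)), (2;(1,2,2)), (3;()), (3;(1)), (3;(1)), (3;(1,1)), (3;(1,1)), (4;(1))]


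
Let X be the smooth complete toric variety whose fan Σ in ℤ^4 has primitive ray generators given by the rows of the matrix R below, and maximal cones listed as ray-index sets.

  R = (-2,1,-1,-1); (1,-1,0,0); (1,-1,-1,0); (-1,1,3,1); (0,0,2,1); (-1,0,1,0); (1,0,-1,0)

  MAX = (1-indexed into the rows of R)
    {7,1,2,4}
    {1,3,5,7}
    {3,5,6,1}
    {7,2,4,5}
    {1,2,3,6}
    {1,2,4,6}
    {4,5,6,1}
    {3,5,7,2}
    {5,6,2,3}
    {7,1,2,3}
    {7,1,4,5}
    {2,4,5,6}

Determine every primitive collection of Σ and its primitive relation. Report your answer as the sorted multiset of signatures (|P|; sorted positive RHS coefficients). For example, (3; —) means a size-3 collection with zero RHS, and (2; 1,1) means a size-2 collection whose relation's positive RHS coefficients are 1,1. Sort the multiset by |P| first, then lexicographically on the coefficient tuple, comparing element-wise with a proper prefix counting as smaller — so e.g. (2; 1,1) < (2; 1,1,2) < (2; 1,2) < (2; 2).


3 minimal non-faces of Δ(Σ) (on 7 rays):

  • {6,7}:  v_{6} + v_{7} = 0 — sig = (2; —)
  • {3,4}:  v_{3} + v_{4} = v_{5} — sig = (2; 1)
  • {1,2,5}:  v_{1} + v_{2} + v_{5} = v_{6} — sig = (3; 1)

Sorted signature multiset PRS(X):
    (2; —)
    (2; 1)
    (3; 1)


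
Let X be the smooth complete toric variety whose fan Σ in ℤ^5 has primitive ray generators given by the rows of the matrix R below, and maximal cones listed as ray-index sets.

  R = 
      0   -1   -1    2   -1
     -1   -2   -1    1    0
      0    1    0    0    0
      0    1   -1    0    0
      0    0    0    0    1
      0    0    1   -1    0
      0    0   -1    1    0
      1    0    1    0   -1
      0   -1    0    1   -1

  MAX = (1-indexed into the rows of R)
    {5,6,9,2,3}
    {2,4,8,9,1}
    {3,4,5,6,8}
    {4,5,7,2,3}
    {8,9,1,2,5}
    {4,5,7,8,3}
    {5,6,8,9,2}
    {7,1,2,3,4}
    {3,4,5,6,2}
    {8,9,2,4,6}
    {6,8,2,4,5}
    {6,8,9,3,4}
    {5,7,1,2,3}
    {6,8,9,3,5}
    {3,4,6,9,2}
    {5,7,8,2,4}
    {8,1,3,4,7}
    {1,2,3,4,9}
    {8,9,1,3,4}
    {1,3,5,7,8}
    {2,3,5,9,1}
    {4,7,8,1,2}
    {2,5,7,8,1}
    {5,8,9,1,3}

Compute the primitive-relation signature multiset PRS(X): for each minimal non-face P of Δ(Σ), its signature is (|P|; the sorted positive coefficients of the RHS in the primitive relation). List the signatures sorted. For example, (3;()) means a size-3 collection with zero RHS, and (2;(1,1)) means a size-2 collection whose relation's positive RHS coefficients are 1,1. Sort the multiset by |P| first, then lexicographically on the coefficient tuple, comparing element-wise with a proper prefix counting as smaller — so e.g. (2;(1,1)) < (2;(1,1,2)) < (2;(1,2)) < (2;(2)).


Minimal non-faces — 6 found among 9 rays, 24 max cones:

  {6,7}:  v_{6} + v_{7} = 0  so sig = (2;())
  {1,6}:  v_{1} + v_{6} = v_{9}  so sig = (2;(1))
  {7,9}:  v_{7} + v_{9} = v_{1}  so sig = (2;(1))
  {2,3,8}:  v_{2} + v_{3} + v_{8} = v_{9}  so sig = (3;(1))
  {4,5,9}:  v_{4} + v_{5} + v_{9} = v_{7}  so sig = (3;(1))
  {1,4,5}:  v_{1} + v_{4} + v_{5} = 2·v_{7}  so sig = (3;(2))

Sorted signature multiset PRS(X):
    |P|=2: 3 collections, coeffs (), (1), (1)
    |P|=3: 3 collections, coeffs (1), (1), (2)


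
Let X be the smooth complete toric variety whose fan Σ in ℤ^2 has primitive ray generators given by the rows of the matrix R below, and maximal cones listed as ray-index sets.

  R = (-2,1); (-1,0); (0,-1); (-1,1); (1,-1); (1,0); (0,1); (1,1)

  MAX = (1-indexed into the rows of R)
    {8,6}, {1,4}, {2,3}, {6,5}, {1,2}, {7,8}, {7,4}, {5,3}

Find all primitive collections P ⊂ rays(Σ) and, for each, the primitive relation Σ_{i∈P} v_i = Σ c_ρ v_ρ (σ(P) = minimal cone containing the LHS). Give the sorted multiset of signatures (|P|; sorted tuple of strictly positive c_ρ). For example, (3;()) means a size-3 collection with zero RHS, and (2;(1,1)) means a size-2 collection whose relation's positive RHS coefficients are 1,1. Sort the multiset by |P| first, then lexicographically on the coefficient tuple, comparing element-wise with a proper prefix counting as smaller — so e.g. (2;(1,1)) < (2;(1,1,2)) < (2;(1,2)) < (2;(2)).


Minimal non-faces — 20 found among 8 rays, 8 max cones:

  • {2,6}:  v_{2} + v_{6} = 0  so sig = (2;())
  • {3,7}:  v_{3} + v_{7} = 0  so sig = (2;())
  • {4,5}:  v_{4} + v_{5} = 0  so sig = (2;())
  • {1,5}:  v_{1} + v_{5} = v_{2}  so sig = (2;(1))
  • {1,6}:  v_{1} + v_{6} = v_{4}  so sig = (2;(1))
  • {2,4}:  v_{2} + v_{4} = v_{1}  so sig = (2;(1))
  • {2,5}:  v_{2} + v_{5} = v_{3}  so sig = (2;(1))
  • {2,7}:  v_{2} + v_{7} = v_{4}  so sig = (2;(1))
  • {2,8}:  v_{2} + v_{8} = v_{7}  so sig = (2;(1))
  • {3,4}:  v_{3} + v_{4} = v_{2}  so sig = (2;(1))
  • {3,6}:  v_{3} + v_{6} = v_{5}  so sig = (2;(1))
  • {3,8}:  v_{3} + v_{8} = v_{6}  so sig = (2;(1))
  • {4,6}:  v_{4} + v_{6} = v_{7}  so sig = (2;(1))
  • {5,7}:  v_{5} + v_{7} = v_{6}  so sig = (2;(1))
  • {6,7}:  v_{6} + v_{7} = v_{8}  so sig = (2;(1))
  • {1,8}:  v_{1} + v_{8} = v_{4} + v_{7}  so sig = (2;(1,1))
  • {1,3}:  v_{1} + v_{3} = 2·v_{2}  so sig = (2;(2))
  • {1,7}:  v_{1} + v_{7} = 2·v_{4}  so sig = (2;(2))
  • {4,8}:  v_{4} + v_{8} = 2·v_{7}  so sig = (2;(2))
  • {5,8}:  v_{5} + v_{8} = 2·v_{6}  so sig = (2;(2))

Signatures (|P|; sorted positive RHS coefficients), sorted:
    (2;())
    (2;())
    (2;())
    (2;(1))
    (2;(1))
    (2;(1))
    (2;(1))
    (2;(1))
    (2;(1))
    (2;(1))
    (2;(1))
    (2;(1))
    (2;(1))
    (2;(1))
    (2;(1))
    (2;(1,1))
    (2;(2))
    (2;(2))
    (2;(2))
    (2;(2))


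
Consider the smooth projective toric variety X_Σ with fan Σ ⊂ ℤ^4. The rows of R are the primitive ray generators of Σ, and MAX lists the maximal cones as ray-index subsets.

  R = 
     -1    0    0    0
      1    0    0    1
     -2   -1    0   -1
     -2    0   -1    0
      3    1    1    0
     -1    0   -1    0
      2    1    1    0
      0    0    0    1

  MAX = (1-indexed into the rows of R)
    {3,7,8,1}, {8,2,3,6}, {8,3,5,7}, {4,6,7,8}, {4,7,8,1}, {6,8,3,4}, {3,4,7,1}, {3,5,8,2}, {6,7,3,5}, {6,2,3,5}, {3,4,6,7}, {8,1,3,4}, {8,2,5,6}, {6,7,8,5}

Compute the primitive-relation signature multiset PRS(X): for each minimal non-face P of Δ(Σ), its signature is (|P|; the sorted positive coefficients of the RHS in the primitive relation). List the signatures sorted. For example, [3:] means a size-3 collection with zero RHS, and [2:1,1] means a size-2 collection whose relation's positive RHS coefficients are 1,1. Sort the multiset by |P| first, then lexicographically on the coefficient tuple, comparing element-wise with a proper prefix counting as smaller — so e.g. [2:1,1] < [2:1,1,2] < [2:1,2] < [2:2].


|primitive collections| = 9. Relations:

  P = {1,2}:  v_{1} + v_{2} = v_{8}  →  sig = [2:1]
  P = {1,5}:  v_{1} + v_{5} = v_{7}  →  sig = [2:1]
  P = {1,6}:  v_{1} + v_{6} = v_{4}  →  sig = [2:1]
  P = {2,4}:  v_{2} + v_{4} = v_{6} + v_{8}  →  sig = [2:1,1]
  P = {2,7}:  v_{2} + v_{7} = v_{5} + v_{8}  →  sig = [2:1,1]
  P = {4,5}:  v_{4} + v_{5} = v_{6} + v_{7}  →  sig = [2:1,1]
  P = {3,5,6,8}:  v_{3} + v_{5} + v_{6} + v_{8} = 0  →  sig = [4:]
  P = {3,6,7,8}:  v_{3} + v_{6} + v_{7} + v_{8} = v_{1}  →  sig = [4:1]
  P = {3,4,7,8}:  v_{3} + v_{4} + v_{7} + v_{8} = 2·v_{1}  →  sig = [4:2]

so the primitive-relation signature multiset is
{ [2:1] ×3,  [2:1,1] ×3,  [4:],  [4:1],  [4:2] }
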